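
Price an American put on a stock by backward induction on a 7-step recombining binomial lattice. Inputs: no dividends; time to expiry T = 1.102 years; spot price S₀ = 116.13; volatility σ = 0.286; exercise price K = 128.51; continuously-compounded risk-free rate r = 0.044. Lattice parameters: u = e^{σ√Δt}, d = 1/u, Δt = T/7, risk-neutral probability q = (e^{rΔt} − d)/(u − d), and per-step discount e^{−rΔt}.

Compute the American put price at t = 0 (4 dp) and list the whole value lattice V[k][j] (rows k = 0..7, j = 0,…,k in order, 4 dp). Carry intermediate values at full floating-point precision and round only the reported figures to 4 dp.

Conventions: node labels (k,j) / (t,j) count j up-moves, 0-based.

Δt=0.15743  u=1.12017  d=0.89272  q=0.50222  discount=0.99310
step 7 (expiry): payoffs max(K−S,0) = 76.0332 62.6636 45.8877 24.8379 0.0000 0.0000 0.0000 0.0000
k=6: (k=6,j=0): S=58.7827, K−S=69.7273, hold=68.8402 ⇒ V=69.7273 exercise | (k=6,j=1): S=73.7589, K−S=54.7511, hold=53.8640 ⇒ V=54.7511 exercise | (k=6,j=2): S=92.5507, K−S=35.9593, hold=35.0722 ⇒ V=35.9593 exercise | (k=6,j=3): S=116.1300, K−S=12.3800, hold=12.2784 ⇒ V=12.3800 exercise | (k=6,j=4): S=145.7167, K−S=0.0000, hold=0.0000 ⇒ V=0.0000 continue | (k=6,j=5): S=182.8412, K−S=0.0000, hold=0.0000 ⇒ V=0.0000 continue | (k=6,j=6): S=229.4241, K−S=0.0000, hold=0.0000 ⇒ V=0.0000 continue
k=5: (k=5,j=0): S=65.8464, K−S=62.6636, hold=61.7765 ⇒ V=62.6636 exercise | (k=5,j=1): S=82.6223, K−S=45.8877, hold=45.0006 ⇒ V=45.8877 exercise | (k=5,j=2): S=103.6721, K−S=24.8379, hold=23.9508 ⇒ V=24.8379 exercise | (k=5,j=3): S=130.0849, K−S=0.0000, hold=6.1199 ⇒ V=6.1199 continue | (k=5,j=4): S=163.2269, K−S=0.0000, hold=0.0000 ⇒ V=0.0000 continue | (k=5,j=5): S=204.8126, K−S=0.0000, hold=0.0000 ⇒ V=0.0000 continue
k=4: (k=4,j=0): S=73.7589, K−S=54.7511, hold=53.8640 ⇒ V=54.7511 exercise | (k=4,j=1): S=92.5507, K−S=35.9593, hold=35.0722 ⇒ V=35.9593 exercise | (k=4,j=2): S=116.1300, K−S=12.3800, hold=15.3307 ⇒ V=15.3307 continue | (k=4,j=3): S=145.7167, K−S=0.0000, hold=3.0253 ⇒ V=3.0253 continue | (k=4,j=4): S=182.8412, K−S=0.0000, hold=0.0000 ⇒ V=0.0000 continue
k=3: (k=3,j=0): S=82.6223, K−S=45.8877, hold=45.0006 ⇒ V=45.8877 exercise | (k=3,j=1): S=103.6721, K−S=24.8379, hold=25.4225 ⇒ V=25.4225 continue | (k=3,j=2): S=130.0849, K−S=0.0000, hold=9.0875 ⇒ V=9.0875 continue | (k=3,j=3): S=163.2269, K−S=0.0000, hold=1.4956 ⇒ V=1.4956 continue
k=2: (k=2,j=0): S=92.5507, K−S=35.9593, hold=35.3638 ⇒ V=35.9593 exercise | (k=2,j=1): S=116.1300, K−S=12.3800, hold=17.0998 ⇒ V=17.0998 continue | (k=2,j=2): S=145.7167, K−S=0.0000, hold=5.2383 ⇒ V=5.2383 continue
k=1: (k=1,j=0): S=103.6721, K−S=24.8379, hold=26.3048 ⇒ V=26.3048 continue | (k=1,j=1): S=130.0849, K−S=0.0000, hold=11.0658 ⇒ V=11.0658 continue
k=0: (k=0,j=0): S=116.1300, K−S=12.3800, hold=18.5227 ⇒ V=18.5227 continue

price = 18.5227
tree:
18.5227
26.3048 11.0658
35.9593 17.0998 5.2383
45.8877 25.4225 9.0875 1.4956
54.7511 35.9593 15.3307 3.0253 0.0000
62.6636 45.8877 24.8379 6.1199 0.0000 0.0000
69.7273 54.7511 35.9593 12.3800 0.0000 0.0000 0.0000
76.0332 62.6636 45.8877 24.8379 0.0000 0.0000 0.0000 0.0000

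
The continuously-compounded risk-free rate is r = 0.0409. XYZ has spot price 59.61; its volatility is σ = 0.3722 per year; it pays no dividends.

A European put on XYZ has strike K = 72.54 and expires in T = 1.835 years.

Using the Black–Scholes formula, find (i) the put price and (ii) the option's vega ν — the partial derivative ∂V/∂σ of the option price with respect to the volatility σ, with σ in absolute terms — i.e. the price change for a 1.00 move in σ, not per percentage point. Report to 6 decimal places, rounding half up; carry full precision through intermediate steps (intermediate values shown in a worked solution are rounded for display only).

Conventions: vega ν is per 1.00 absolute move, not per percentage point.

σ√T = 0.3722·√1.835 = 0.504190
d₁ = (ln(S/K) + (r+σ²/2)T) / (σ√T) = (ln(59.61/72.54) + (0.0409+0.3722²/2)·1.835) / 0.504190 = (-0.196315 + 0.202155) / 0.504190 = 0.011584
d₂ = d₁ − σ√T = 0.011584 − 0.504190 = -0.492606
e^{−rT} = 0.927696
N(−d₁) = 0.495379,  N(−d₂) = 0.688855
Put price V = K·e^{−rT}·N(−d₂) − S·N(−d₁) = 46.356498 − 29.529525 = 16.826973
φ(d₁) = (1/√(2π))·e^{−d₁²/2} = 0.398916
ν = S·φ(d₁)·√T = 32.212029

price = 16.826973
ν = 32.212029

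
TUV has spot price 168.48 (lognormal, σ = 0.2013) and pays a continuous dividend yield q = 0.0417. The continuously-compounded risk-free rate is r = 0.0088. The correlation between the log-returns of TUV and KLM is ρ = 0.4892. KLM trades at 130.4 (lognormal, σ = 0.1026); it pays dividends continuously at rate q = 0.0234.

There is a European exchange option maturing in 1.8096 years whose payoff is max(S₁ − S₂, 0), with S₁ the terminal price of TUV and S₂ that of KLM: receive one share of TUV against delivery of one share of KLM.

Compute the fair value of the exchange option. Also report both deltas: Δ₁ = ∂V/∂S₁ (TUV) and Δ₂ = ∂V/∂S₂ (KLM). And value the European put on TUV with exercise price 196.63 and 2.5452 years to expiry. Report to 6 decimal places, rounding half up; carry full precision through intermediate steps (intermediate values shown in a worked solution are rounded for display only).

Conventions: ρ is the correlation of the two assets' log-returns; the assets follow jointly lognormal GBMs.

exchange price = 34.282115
Δ1 = 0.793773
Δ2 = -0.762674
price(TUV put K=196.63) = 47.997952

σ_eff = √(σ₁² + σ₂² − 2ρσ₁σ₂) = √(0.2013² + 0.1026² − 2·0.4892·0.2013·0.1026) = 0.175617
d₁ = (ln(S₁/S₂) + (q₂ − q₁ + σ_eff²/2)T) / (σ_eff√T) = (ln(168.48/130.4) + (0.0234 − 0.0417 + 0.015421)·1.8096) / 0.236242 = 1.062470
d₂ = d₁ − σ_eff√T = 1.062470 − 0.236242 = 0.826228
N(d₁) = 0.855989,  N(d₂) = 0.795663
V = S₁·e^{−q₁T}·N(d₁) − S₂·e^{−q₂T}·N(d₂) = 133.734797 − 99.452682 = 34.282115
Δ₁ = e^{−q₁T}·N(d₁) = 0.793773;  Δ₂ = −e^{−q₂T}·N(d₂) = -0.762674
[vanilla: TUV put K=196.63]
σ√T = 0.2013·√2.5452 = 0.321148
d₁ = (ln(S/K) + (r−q+σ²/2)T) / (σ√T) = (ln(168.48/196.63) + (0.0088−0.0417+0.2013²/2)·2.5452) / 0.321148 = (-0.154507 − 0.032169) / 0.321148 = -0.581278
d₂ = d₁ − σ√T = -0.581278 − 0.321148 = -0.902425
e^{−rT} = 0.977851
e^{−qT} = 0.899303
N(−d₁) = 0.719473,  N(−d₂) = 0.816584
price = K·e^{−rT}·N(−d₂) − S·e^{−qT}·N(−d₁) = 157.008686 − 109.010734 = 47.997952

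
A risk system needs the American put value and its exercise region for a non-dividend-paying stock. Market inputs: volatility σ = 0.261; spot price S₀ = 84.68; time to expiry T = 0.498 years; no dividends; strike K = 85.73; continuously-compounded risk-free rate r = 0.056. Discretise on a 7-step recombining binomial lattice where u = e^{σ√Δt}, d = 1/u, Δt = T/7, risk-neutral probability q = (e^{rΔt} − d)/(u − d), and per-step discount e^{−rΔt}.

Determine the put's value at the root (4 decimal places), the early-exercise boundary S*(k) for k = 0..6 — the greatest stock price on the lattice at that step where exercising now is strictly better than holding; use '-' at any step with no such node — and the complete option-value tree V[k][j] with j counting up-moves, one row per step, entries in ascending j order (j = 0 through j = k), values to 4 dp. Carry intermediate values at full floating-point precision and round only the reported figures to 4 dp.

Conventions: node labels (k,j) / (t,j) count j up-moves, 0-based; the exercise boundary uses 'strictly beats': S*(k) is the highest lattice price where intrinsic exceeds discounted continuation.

price = 5.9521
boundary = - - - 68.7195 64.0983 68.7195 73.6739
tree:
5.9521
8.7576 3.3165
12.4484 5.2976 1.4486
17.0105 8.1842 2.5794 0.3788
21.6317 12.1208 4.4848 0.7781 0.0000
25.9422 17.0105 7.5409 1.5983 0.0000 0.0000
29.9628 21.6317 12.0561 3.2833 0.0000 0.0000 0.0000
33.7130 25.9422 17.0105 6.7445 0.0000 0.0000 0.0000 0.0000

params: Δt=0.07114 u=1.07210 d=0.93275 q=0.51125 e^(-rΔt)=0.99602
t_7 payoffs: 33.7130 25.9422 17.0105 6.7445 0.0000 0.0000 0.0000 0.0000
t_6: node(6,0) S=55.7672 payoff=29.9628 vs cont=29.6219 → 29.9628 [stop]  node(6,1) S=64.0983 payoff=21.6317 vs cont=21.2909 → 21.6317 [stop]  node(6,2) S=73.6739 payoff=12.0561 vs cont=11.7152 → 12.0561 [stop]  node(6,3) S=84.6800 payoff=1.0500 vs cont=3.2833 → 3.2833 [wait]  node(6,4) S=97.3303 payoff=0.0000 vs cont=0.0000 → 0.0000 [wait]  node(6,5) S=111.8705 payoff=0.0000 vs cont=0.0000 → 0.0000 [wait]  node(6,6) S=128.5827 payoff=0.0000 vs cont=0.0000 → 0.0000 [wait]  ⇒ S*(6)=73.6739
t_5: node(5,0) S=59.7878 payoff=25.9422 vs cont=25.6013 → 25.9422 [stop]  node(5,1) S=68.7195 payoff=17.0105 vs cont=16.6696 → 17.0105 [stop]  node(5,2) S=78.9855 payoff=6.7445 vs cont=7.5409 → 7.5409 [wait]  node(5,3) S=90.7851 payoff=0.0000 vs cont=1.5983 → 1.5983 [wait]  node(5,4) S=104.3474 payoff=0.0000 vs cont=0.0000 → 0.0000 [wait]  node(5,5) S=119.9359 payoff=0.0000 vs cont=0.0000 → 0.0000 [wait]  ⇒ S*(5)=68.7195
t_4: node(4,0) S=64.0983 payoff=21.6317 vs cont=21.2909 → 21.6317 [stop]  node(4,1) S=73.6739 payoff=12.0561 vs cont=12.1208 → 12.1208 [wait]  node(4,2) S=84.6800 payoff=1.0500 vs cont=4.4848 → 4.4848 [wait]  node(4,3) S=97.3303 payoff=0.0000 vs cont=0.7781 → 0.7781 [wait]  node(4,4) S=111.8705 payoff=0.0000 vs cont=0.0000 → 0.0000 [wait]  ⇒ S*(4)=64.0983
t_3: node(3,0) S=68.7195 payoff=17.0105 vs cont=16.7026 → 17.0105 [stop]  node(3,1) S=78.9855 payoff=6.7445 vs cont=8.1842 → 8.1842 [wait]  node(3,2) S=90.7851 payoff=0.0000 vs cont=2.5794 → 2.5794 [wait]  node(3,3) S=104.3474 payoff=0.0000 vs cont=0.3788 → 0.3788 [wait]  ⇒ S*(3)=68.7195
t_2: node(2,0) S=73.6739 payoff=12.0561 vs cont=12.4484 → 12.4484 [wait]  node(2,1) S=84.6800 payoff=1.0500 vs cont=5.2976 → 5.2976 [wait]  node(2,2) S=97.3303 payoff=0.0000 vs cont=1.4486 → 1.4486 [wait]  ⇒ S*(2)=-
t_1: node(1,0) S=78.9855 payoff=6.7445 vs cont=8.7576 → 8.7576 [wait]  node(1,1) S=90.7851 payoff=0.0000 vs cont=3.3165 → 3.3165 [wait]  ⇒ S*(1)=-
t_0: node(0,0) S=84.6800 payoff=1.0500 vs cont=5.9521 → 5.9521 [wait]  ⇒ S*(0)=-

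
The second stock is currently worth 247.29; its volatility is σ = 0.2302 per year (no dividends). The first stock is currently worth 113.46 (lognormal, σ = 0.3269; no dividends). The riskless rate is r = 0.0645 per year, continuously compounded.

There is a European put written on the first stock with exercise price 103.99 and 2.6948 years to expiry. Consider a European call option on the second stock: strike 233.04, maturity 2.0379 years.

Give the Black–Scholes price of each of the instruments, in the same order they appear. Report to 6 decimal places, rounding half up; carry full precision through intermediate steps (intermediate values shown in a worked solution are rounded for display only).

price(the first stock put K=103.99) = 10.603020
price(the second stock call K=233.04) = 55.719676

[the first stock put K=103.99]
σ√T = 0.3269·√2.6948 = 0.536634
d₁ = (ln(S/K) + (r+σ²/2)T) / (σ√T) = (ln(113.46/103.99) + (0.0645+0.3269²/2)·2.6948) / 0.536634 = (0.087156 + 0.317803) / 0.536634 = 0.754626
d₂ = d₁ − σ√T = 0.754626 − 0.536634 = 0.217992
e^{−rT} = 0.840453
N(−d₁) = 0.225237,  N(−d₂) = 0.413717
price = K·e^{−rT}·N(−d₂) − S·N(−d₁) = 36.158360 − 25.555340 = 10.603020
[the second stock call K=233.04]
σ√T = 0.2302·√2.0379 = 0.328622
d₁ = (ln(S/K) + (r+σ²/2)T) / (σ√T) = (ln(247.29/233.04) + (0.0645+0.2302²/2)·2.0379) / 0.328622 = (0.059352 + 0.185441) / 0.328622 = 0.744906
d₂ = d₁ − σ√T = 0.744906 − 0.328622 = 0.416283
e^{−rT} = 0.876828
N(d₁) = 0.771836,  N(d₂) = 0.661399
price = S·N(d₁) − K·e^{−rT}·N(d₂) = 190.867222 − 135.147546 = 55.719676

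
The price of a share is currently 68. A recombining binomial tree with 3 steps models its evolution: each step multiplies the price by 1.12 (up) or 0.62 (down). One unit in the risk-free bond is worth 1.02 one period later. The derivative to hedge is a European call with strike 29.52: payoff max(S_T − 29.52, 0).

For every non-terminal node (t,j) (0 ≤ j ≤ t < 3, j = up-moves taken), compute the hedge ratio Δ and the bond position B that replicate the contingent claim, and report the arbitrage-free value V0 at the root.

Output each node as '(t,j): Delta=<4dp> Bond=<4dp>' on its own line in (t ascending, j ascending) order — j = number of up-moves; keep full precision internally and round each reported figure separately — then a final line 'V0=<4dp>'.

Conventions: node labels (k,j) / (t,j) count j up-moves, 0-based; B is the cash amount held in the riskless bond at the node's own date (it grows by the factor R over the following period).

(0,0): Delta=0.9830 Bond=-26.5398
(1,0): Delta=0.8693 Bond=-22.2785
(1,1): Delta=0.9987 Bond=-28.2686
(2,0): Delta=0.0000 Bond=0.0000
(2,1): Delta=0.9897 Bond=-28.4051
(2,2): Delta=1.0000 Bond=-28.9412
V0=40.3051

Arbitrage-free pricing uses the up-move probability p* = (R−d)/(u−d) = 0.8000, discounting each step at R = 1.02.
At maturity the claim pays: V(3,0)=0.0000, V(3,1)=0.0000, V(3,2)=23.3655, V(3,3)=66.0151
  t=2,j=0: stock 26.1392 → up 29.2759 (V=0.0000), down 16.2063 (V=0.0000). Price 0.0000; hedge Δ=0.0000, bond B=0.0000.
  t=2,j=1: stock 47.2192 → up 52.8855 (V=23.3655), down 29.2759 (V=0.0000). Price 18.3259; hedge Δ=0.9897, bond B=-28.4051.
  t=2,j=2: stock 85.2992 → up 95.5351 (V=66.0151), down 52.8855 (V=23.3655). Price 56.3580; hedge Δ=1.0000, bond B=-28.9412.
  t=1,j=0: stock 42.1600 → up 47.2192 (V=18.3259), down 26.1392 (V=0.0000). Price 14.3732; hedge Δ=0.8693, bond B=-22.2785.
  t=1,j=1: stock 76.1600 → up 85.2992 (V=56.3580), down 47.2192 (V=18.3259). Price 47.7957; hedge Δ=0.9987, bond B=-28.2686.
  t=0,j=0: stock 68.0000 → up 76.1600 (V=47.7957), down 42.1600 (V=14.3732). Price 40.3051; hedge Δ=0.9830, bond B=-26.5398.
Verification: the root portfolio costs Δ(0,0)·S0 + B(0,0) = 40.3051, matching V0.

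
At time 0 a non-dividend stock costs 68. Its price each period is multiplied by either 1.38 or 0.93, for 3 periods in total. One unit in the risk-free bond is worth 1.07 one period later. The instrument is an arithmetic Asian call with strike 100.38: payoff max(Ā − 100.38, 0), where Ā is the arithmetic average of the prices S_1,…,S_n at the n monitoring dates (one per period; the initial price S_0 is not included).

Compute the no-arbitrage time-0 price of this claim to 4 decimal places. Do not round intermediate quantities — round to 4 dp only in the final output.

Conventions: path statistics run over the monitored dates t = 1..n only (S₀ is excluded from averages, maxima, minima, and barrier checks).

price = 1.6077

No-arbitrage gives p* = (R−d)/(u−d) = 0.3111: enumerate every path, weight its payoff by its p*-probability, and discount by R^3.
Enumerate all 2^3 = 8 price paths (U = up ×1.38, D = down ×0.93); each path with k up-moves has probability p*^k·(1−p*)^(3−k).
DDD: Ā=58.9165, payoff=0.0000, prob=0.326925
UDD: Ā=87.4245, payoff=0.0000, prob=0.147643
DUD: Ā=77.2245, payoff=0.0000, prob=0.147643
UUD: Ā=114.5912, payoff=14.2112, prob=0.066678
DDU: Ā=67.7385, payoff=0.0000, prob=0.147643
UDU: Ā=100.5152, payoff=0.1352, prob=0.066678
DUU: Ā=90.3152, payoff=0.0000, prob=0.066678
UUU: Ā=134.0160, payoff=33.6360, prob=0.030112
Price = Σ prob·payoff / R^3 = 1.969442 / 1.225043 = 1.6077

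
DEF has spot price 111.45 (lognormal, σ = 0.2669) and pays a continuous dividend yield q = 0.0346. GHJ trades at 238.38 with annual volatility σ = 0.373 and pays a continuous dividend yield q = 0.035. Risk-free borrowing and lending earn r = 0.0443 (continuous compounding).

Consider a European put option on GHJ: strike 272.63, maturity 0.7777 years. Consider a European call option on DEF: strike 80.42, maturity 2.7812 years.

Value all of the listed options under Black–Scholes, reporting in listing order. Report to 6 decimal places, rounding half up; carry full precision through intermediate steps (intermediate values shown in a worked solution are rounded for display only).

[GHJ put K=272.63]
σ√T = 0.373·√0.7777 = 0.328939
d₁ = (ln(S/K) + (r−q+σ²/2)T) / (σ√T) = (ln(238.38/272.63) + (0.0443−0.035+0.373²/2)·0.7777) / 0.328939 = (-0.134250 + 0.061333) / 0.328939 = -0.221672
d₂ = d₁ − σ√T = -0.221672 − 0.328939 = -0.550611
e^{−rT} = 0.966135
e^{−qT} = 0.973148
N(−d₁) = 0.587716,  N(−d₂) = 0.709050
price = K·e^{−rT}·N(−d₂) − S·e^{−qT}·N(−d₁) = 186.761791 − 136.337618 = 50.424173
[DEF call K=80.42]
σ√T = 0.2669·√2.7812 = 0.445107
d₁ = (ln(S/K) + (r−q+σ²/2)T) / (σ√T) = (ln(111.45/80.42) + (0.0443−0.0346+0.2669²/2)·2.7812) / 0.445107 = (0.326313 + 0.126038) / 0.445107 = 1.016274
d₂ = d₁ − σ√T = 1.016274 − 0.445107 = 0.571167
e^{−rT} = 0.884080
e^{−qT} = 0.908256
N(d₁) = 0.845251,  N(d₂) = 0.716057
price = S·e^{−qT}·N(d₁) − K·e^{−rT}·N(d₂) = 85.560557 − 50.910027 = 34.650530

price(GHJ put K=272.63) = 50.424173
price(DEF call K=80.42) = 34.650530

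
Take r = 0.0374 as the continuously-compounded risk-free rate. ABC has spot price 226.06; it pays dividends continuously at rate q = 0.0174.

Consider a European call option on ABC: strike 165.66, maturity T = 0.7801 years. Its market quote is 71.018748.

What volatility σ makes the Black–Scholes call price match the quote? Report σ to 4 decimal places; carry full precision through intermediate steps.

sigma = 0.4562

At σ = 0.4562 the Black–Scholes value reproduces the quote:
σ√T = 0.4562·√0.7801 = 0.402931
d₁ = (ln(S/K) + (r−q+σ²/2)T) / (σ√T) = (ln(226.06/165.66) + (0.0374−0.0174+0.4562²/2)·0.7801) / 0.402931 = (0.310863 + 0.096779) / 0.402931 = 1.011691
d₂ = d₁ − σ√T = 1.011691 − 0.402931 = 0.608761
e^{−rT} = 0.971246
e^{−qT} = 0.986518
N(d₁) = 0.844157,  N(d₂) = 0.728658
V = S·e^{−qT}·N(d₁) − K·e^{−rT}·N(d₂) = 188.257391 − 117.238643 = 71.018748 (the observed quote) — the price is monotone increasing in volatility, hence this σ is the only solution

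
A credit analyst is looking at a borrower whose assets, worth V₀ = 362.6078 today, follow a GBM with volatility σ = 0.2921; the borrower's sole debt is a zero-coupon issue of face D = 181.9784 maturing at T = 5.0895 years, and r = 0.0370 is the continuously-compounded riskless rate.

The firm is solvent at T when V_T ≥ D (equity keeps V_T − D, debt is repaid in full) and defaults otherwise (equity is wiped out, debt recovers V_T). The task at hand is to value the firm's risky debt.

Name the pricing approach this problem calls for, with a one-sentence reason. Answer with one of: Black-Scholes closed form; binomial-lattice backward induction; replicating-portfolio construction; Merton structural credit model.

framework: Merton structural credit model

Key observation: the asked-for credit quantity lives on the firm's capital structure — asset value, asset volatility, debt face 181.9784 — which is the structural model's domain.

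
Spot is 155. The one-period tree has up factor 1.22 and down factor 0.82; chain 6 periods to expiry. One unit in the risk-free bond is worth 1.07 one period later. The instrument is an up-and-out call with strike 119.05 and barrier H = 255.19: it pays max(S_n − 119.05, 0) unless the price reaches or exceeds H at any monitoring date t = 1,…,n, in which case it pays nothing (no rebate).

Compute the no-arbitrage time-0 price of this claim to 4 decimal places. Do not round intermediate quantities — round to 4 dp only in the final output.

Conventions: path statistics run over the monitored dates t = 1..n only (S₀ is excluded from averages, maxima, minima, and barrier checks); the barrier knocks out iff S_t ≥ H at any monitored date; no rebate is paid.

Under the martingale measure an up-move has probability p* = 0.6250; value the claim as the probability-weighted average of per-path payoffs, discounted 6 periods at R = 1.07.
Enumerate all 2^6 = 64 price paths (U = up ×1.22, D = down ×0.82); each path with k up-moves has probability p*^k·(1−p*)^(6−k).
DDDDDD: M=127.1000, payoff=0.0000, prob=0.002781
UDDDDD: M=189.1000, payoff=0.0000, prob=0.004635
DUDDDD: M=155.0620, payoff=0.0000, prob=0.004635
UUDDDD: M=230.7020, payoff=0.0000, prob=0.007725
DDUDDD: M=127.1508, payoff=0.0000, prob=0.004635
UDUDDD: M=189.1756, payoff=0.0000, prob=0.007725
DUUDDD: M=189.1756, payoff=0.0000, prob=0.007725
UUUDDD: M=281.4564, payoff=0.0000, prob=0.012875
DDDUDD: M=127.1000, payoff=0.0000, prob=0.004635
UDDUDD: M=189.1000, payoff=0.0000, prob=0.007725
DUDUDD: M=155.1240, payoff=0.0000, prob=0.007725
UUDUDD: M=230.7943, payoff=36.1361, prob=0.012875
DDUUDD: M=155.1240, payoff=0.0000, prob=0.007725
UDUUDD: M=230.7943, payoff=36.1361, prob=0.012875
DUUUDD: M=230.7943, payoff=36.1361, prob=0.012875
UUUUDD: M=343.3769, payoff=0.0000, prob=0.021458
DDDDUD: M=127.1000, payoff=0.0000, prob=0.004635
UDDDUD: M=189.1000, payoff=0.0000, prob=0.007725
DUDDUD: M=155.0620, payoff=0.0000, prob=0.007725
UUDDUD: M=230.7020, payoff=36.1361, prob=0.012875
DDUDUD: M=127.2017, payoff=0.0000, prob=0.007725
UDUDUD: M=189.2513, payoff=36.1361, prob=0.012875
DUUDUD: M=189.2513, payoff=36.1361, prob=0.012875
UUUDUD: M=281.5690, payoff=0.0000, prob=0.021458
DDDUUD: M=127.2017, payoff=0.0000, prob=0.007725
UDDUUD: M=189.2513, payoff=36.1361, prob=0.012875
DUDUUD: M=189.2513, payoff=36.1361, prob=0.012875
UUDUUD: M=281.5690, payoff=0.0000, prob=0.021458
DDUUUD: M=189.2513, payoff=36.1361, prob=0.012875
UDUUUD: M=281.5690, payoff=0.0000, prob=0.021458
DUUUUD: M=281.5690, payoff=0.0000, prob=0.021458
UUUUUD: M=418.9198, payoff=0.0000, prob=0.035763
DDDDDU: M=127.1000, payoff=0.0000, prob=0.004635
UDDDDU: M=189.1000, payoff=0.0000, prob=0.007725
DUDDDU: M=155.0620, payoff=0.0000, prob=0.007725
UUDDDU: M=230.7020, payoff=36.1361, prob=0.012875
DDUDDU: M=127.1508, payoff=0.0000, prob=0.007725
UDUDDU: M=189.1756, payoff=36.1361, prob=0.012875
DUUDDU: M=189.1756, payoff=36.1361, prob=0.012875
UUUDDU: M=281.4564, payoff=0.0000, prob=0.021458
DDDUDU: M=127.1000, payoff=0.0000, prob=0.007725
UDDUDU: M=189.1000, payoff=36.1361, prob=0.012875
DUDUDU: M=155.1861, payoff=36.1361, prob=0.012875
UUDUDU: M=230.8866, payoff=111.8366, prob=0.021458
DDUUDU: M=155.1861, payoff=36.1361, prob=0.012875
UDUUDU: M=230.8866, payoff=111.8366, prob=0.021458
DUUUDU: M=230.8866, payoff=111.8366, prob=0.021458
UUUUDU: M=343.5142, payoff=0.0000, prob=0.035763
DDDDUU: M=127.1000, payoff=0.0000, prob=0.007725
UDDDUU: M=189.1000, payoff=36.1361, prob=0.012875
DUDDUU: M=155.1861, payoff=36.1361, prob=0.012875
UUDDUU: M=230.8866, payoff=111.8366, prob=0.021458
DDUDUU: M=155.1861, payoff=36.1361, prob=0.012875
UDUDUU: M=230.8866, payoff=111.8366, prob=0.021458
DUUDUU: M=230.8866, payoff=111.8366, prob=0.021458
UUUDUU: M=343.5142, payoff=0.0000, prob=0.035763
DDDUUU: M=155.1861, payoff=36.1361, prob=0.012875
UDDUUU: M=230.8866, payoff=111.8366, prob=0.021458
DUDUUU: M=230.8866, payoff=111.8366, prob=0.021458
UUDUUU: M=343.5142, payoff=0.0000, prob=0.035763
DDUUUU: M=230.8866, payoff=111.8366, prob=0.021458
UDUUUU: M=343.5142, payoff=0.0000, prob=0.035763
DUUUUU: M=343.5142, payoff=0.0000, prob=0.035763
UUUUUU: M=511.0821, payoff=0.0000, prob=0.059605
Price = Σ prob·payoff / R^6 = 30.437292 / 1.500730 = 20.2817

price = 20.2817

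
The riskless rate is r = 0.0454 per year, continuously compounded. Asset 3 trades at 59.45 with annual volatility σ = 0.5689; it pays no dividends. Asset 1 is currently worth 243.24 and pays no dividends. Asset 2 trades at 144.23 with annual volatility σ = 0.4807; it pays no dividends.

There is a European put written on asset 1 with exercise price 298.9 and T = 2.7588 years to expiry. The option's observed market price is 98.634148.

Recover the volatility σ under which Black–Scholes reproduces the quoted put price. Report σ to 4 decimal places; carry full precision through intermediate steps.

At σ = 0.5421 the Black–Scholes value reproduces the quote:
σ√T = 0.5421·√2.7588 = 0.900408
d₁ = (ln(S/K) + (r+σ²/2)T) / (σ√T) = (ln(243.24/298.9) + (0.0454+0.5421²/2)·2.7588) / 0.900408 = (-0.206060 + 0.530617) / 0.900408 = 0.360455
d₂ = d₁ − σ√T = 0.360455 − 0.900408 = -0.539953
e^{−rT} = 0.882277
N(−d₁) = 0.359253,  N(−d₂) = 0.705385
V = K·e^{−rT}·N(−d₂) − S·N(−d₁) = 186.018960 − 87.384813 = 98.634148 (the quoted price), and the Black–Scholes price is strictly increasing in σ, so σ is unique

sigma = 0.5421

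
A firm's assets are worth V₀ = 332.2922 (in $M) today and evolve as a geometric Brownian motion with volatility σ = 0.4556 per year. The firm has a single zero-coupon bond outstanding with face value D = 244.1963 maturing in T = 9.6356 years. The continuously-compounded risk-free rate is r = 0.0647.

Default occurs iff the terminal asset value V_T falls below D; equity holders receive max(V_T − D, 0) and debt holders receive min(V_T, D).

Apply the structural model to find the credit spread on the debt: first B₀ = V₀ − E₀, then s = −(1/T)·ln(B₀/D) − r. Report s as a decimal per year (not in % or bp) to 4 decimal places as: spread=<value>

spread=0.0372

Work the structural quantities from V₀ = 332.2922 against face 244.1963:
d₁ = [ln(V₀/D) + (r + σ²/2)T] / (σ√T)
   = [ln(332.2922/244.1963) + (0.0647 + 0.5·0.4556²)·9.6356] / (0.4556·√9.6356)
   = [0.308042 + 1.623461] / 1.414240 = 1.365753
d₂ = d₁ − σ√T = 1.365753 − 1.414240 = -0.048487
N(d₁) = 0.913992,  N(d₂) = 0.480664,  e^(−rT) = 0.536106
E₀ = V₀·N(d₁) − D·e^(−rT)·N(d₂)
   = 332.2922·0.913992 − 244.1963·0.536106·0.480664 = 240.786137
B₀ = V₀ − E₀ = 332.2922 − 240.786137 = 91.506063
spread = −(1/T)·ln(B₀/D) − r = −(1/9.6356)·ln(91.506063/244.1963) − 0.0647 = 0.03716882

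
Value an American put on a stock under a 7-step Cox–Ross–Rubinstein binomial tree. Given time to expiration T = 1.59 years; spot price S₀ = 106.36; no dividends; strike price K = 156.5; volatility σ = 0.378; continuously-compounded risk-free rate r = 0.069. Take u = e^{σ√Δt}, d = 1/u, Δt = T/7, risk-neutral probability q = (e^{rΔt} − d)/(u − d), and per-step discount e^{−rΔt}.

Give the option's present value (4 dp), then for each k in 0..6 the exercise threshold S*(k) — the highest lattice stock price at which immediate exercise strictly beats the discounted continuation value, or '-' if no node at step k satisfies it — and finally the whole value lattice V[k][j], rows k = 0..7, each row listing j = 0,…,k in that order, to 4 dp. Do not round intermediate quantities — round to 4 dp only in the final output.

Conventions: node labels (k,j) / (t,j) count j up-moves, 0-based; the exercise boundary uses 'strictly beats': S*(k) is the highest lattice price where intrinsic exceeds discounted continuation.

params: Δt=0.22714 u=1.19740 d=0.83514 q=0.49869 e^(-rΔt)=0.98445
t_7 payoffs: 126.3628 113.2903 94.5473 67.6742 29.1445 0.0000 0.0000 0.0000
t_6: node(6,0) S=36.0863 payoff=120.4137 vs cont=117.9801 → 120.4137 [stop]  node(6,1) S=51.7393 payoff=104.7607 vs cont=102.3270 → 104.7607 [stop]  node(6,2) S=74.1822 payoff=82.3178 vs cont=79.8842 → 82.3178 [stop]  node(6,3) S=106.3600 payoff=50.1400 vs cont=47.7063 → 50.1400 [stop]  node(6,4) S=152.4956 payoff=4.0044 vs cont=14.3833 → 14.3833 [wait]  node(6,5) S=218.6432 payoff=0.0000 vs cont=0.0000 → 0.0000 [wait]  node(6,6) S=313.4836 payoff=0.0000 vs cont=0.0000 → 0.0000 [wait]  ⇒ S*(6)=106.3600
t_5: node(5,0) S=43.2097 payoff=113.2903 vs cont=110.8566 → 113.2903 [stop]  node(5,1) S=61.9527 payoff=94.5473 vs cont=92.1136 → 94.5473 [stop]  node(5,2) S=88.8258 payoff=67.6742 vs cont=65.2406 → 67.6742 [stop]  node(5,3) S=127.3555 payoff=29.1445 vs cont=31.8061 → 31.8061 [wait]  node(5,4) S=182.5982 payoff=0.0000 vs cont=7.0984 → 7.0984 [wait]  node(5,5) S=261.8035 payoff=0.0000 vs cont=0.0000 → 0.0000 [wait]  ⇒ S*(5)=88.8258
t_4: node(4,0) S=51.7393 payoff=104.7607 vs cont=102.3270 → 104.7607 [stop]  node(4,1) S=74.1822 payoff=82.3178 vs cont=79.8842 → 82.3178 [stop]  node(4,2) S=106.3600 payoff=50.1400 vs cont=49.0130 → 50.1400 [stop]  node(4,3) S=152.4956 payoff=4.0044 vs cont=19.1817 → 19.1817 [wait]  node(4,4) S=218.6432 payoff=0.0000 vs cont=3.5032 → 3.5032 [wait]  ⇒ S*(4)=106.3600
t_3: node(3,0) S=61.9527 payoff=94.5473 vs cont=92.1136 → 94.5473 [stop]  node(3,1) S=88.8258 payoff=67.6742 vs cont=65.2406 → 67.6742 [stop]  node(3,2) S=127.3555 payoff=29.1445 vs cont=34.1618 → 34.1618 [wait]  node(3,3) S=182.5982 payoff=0.0000 vs cont=11.1863 → 11.1863 [wait]  ⇒ S*(3)=88.8258
t_2: node(2,0) S=74.1822 payoff=82.3178 vs cont=79.8842 → 82.3178 [stop]  node(2,1) S=106.3600 payoff=50.1400 vs cont=50.1695 → 50.1695 [wait]  node(2,2) S=152.4956 payoff=4.0044 vs cont=22.3511 → 22.3511 [wait]  ⇒ S*(2)=74.1822
t_1: node(1,0) S=88.8258 payoff=67.6742 vs cont=65.2550 → 67.6742 [stop]  node(1,1) S=127.3555 payoff=29.1445 vs cont=35.7323 → 35.7323 [wait]  ⇒ S*(1)=88.8258
t_0: node(0,0) S=106.3600 payoff=50.1400 vs cont=50.9405 → 50.9405 [wait]  ⇒ S*(0)=-

price = 50.9405
boundary = - 88.8258 74.1822 88.8258 106.3600 88.8258 106.3600
tree:
50.9405
67.6742 35.7323
82.3178 50.1695 22.3511
94.5473 67.6742 34.1618 11.1863
104.7607 82.3178 50.1400 19.1817 3.5032
113.2903 94.5473 67.6742 31.8061 7.0984 0.0000
120.4137 104.7607 82.3178 50.1400 14.3833 0.0000 0.0000
126.3628 113.2903 94.5473 67.6742 29.1445 0.0000 0.0000 0.0000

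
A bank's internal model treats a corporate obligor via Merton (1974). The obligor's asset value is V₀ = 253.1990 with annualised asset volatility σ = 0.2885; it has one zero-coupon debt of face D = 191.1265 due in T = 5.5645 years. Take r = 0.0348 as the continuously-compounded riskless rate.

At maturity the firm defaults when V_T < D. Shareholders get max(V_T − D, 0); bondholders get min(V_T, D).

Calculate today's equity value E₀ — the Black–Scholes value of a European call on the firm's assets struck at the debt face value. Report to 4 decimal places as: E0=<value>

Work the structural quantities from V₀ = 253.1990 against face 191.1265:
d₁ = [ln(V₀/D) + (r + σ²/2)T] / (σ√T)
   = [ln(253.1990/191.1265) + (0.0348 + 0.5·0.2885²)·5.5645] / (0.2885·√5.5645)
   = [0.281240 + 0.425218] / 0.680548 = 1.038072
d₂ = d₁ − σ√T = 1.038072 − 0.680548 = 0.357523
N(d₁) = 0.850382,  N(d₂) = 0.639650,  e^(−rT) = 0.823951
E₀ = V₀·N(d₁) − D·e^(−rT)·N(d₂)
   = 253.1990·0.850382 − 191.1265·0.823951·0.639650 = 114.584460

E0=114.5845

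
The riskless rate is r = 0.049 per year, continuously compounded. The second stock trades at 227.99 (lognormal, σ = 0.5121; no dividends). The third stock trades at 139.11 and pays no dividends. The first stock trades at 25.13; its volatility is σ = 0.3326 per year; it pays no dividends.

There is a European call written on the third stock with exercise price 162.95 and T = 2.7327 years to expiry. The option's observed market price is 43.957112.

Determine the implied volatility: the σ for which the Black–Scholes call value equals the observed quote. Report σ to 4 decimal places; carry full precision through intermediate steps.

sigma = 0.5059

At σ = 0.5059 the Black–Scholes value reproduces the quote:
σ√T = 0.5059·√2.7327 = 0.836297
d₁ = (ln(S/K) + (r+σ²/2)T) / (σ√T) = (ln(139.11/162.95) + (0.049+0.5059²/2)·2.7327) / 0.836297 = (-0.158178 + 0.483599) / 0.836297 = 0.389121
d₂ = d₁ − σ√T = 0.389121 − 0.836297 = -0.447177
e^{−rT} = 0.874676
N(d₁) = 0.651407,  N(d₂) = 0.327374
V = S·N(d₁) − K·e^{−rT}·N(d₂) = 90.617158 − 46.660047 = 43.957112 (the observed quote) — the price is monotone increasing in volatility, hence this σ is the only solution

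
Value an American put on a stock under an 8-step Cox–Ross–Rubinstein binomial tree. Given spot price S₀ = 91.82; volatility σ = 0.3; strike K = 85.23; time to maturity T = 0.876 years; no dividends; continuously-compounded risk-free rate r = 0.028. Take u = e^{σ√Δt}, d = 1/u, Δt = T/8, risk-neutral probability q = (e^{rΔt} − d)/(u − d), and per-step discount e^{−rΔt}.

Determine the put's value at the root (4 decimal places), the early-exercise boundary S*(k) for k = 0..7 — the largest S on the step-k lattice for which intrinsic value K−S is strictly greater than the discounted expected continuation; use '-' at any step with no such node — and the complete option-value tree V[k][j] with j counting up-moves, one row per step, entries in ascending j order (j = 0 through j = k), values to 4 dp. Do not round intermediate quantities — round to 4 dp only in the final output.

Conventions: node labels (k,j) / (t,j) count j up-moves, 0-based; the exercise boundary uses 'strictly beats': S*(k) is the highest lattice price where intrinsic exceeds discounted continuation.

price = 6.3806
boundary = - - - - 61.7282 55.8946 61.7282 68.1706
tree:
6.3806
9.2832 3.4073
13.1144 5.3640 1.3972
17.9037 8.2245 2.4280 0.3358
23.5018 12.2041 4.1446 0.6612 0.0000
29.3354 17.3797 6.9075 1.3022 0.0000 0.0000
34.6176 23.5018 11.1328 2.5643 0.0000 0.0000 0.0000
39.4007 29.3354 17.0594 5.0499 0.0000 0.0000 0.0000 0.0000
43.7317 34.6176 23.5018 9.9447 0.0000 0.0000 0.0000 0.0000 0.0000

params: Δt=0.10950 u=1.10437 d=0.90550 q=0.49064 e^(-rΔt)=0.99694
t_8 payoffs: 43.7317 34.6176 23.5018 9.9447 0.0000 0.0000 0.0000 0.0000 0.0000
t_7: node(7,0) S=45.8293 payoff=39.4007 vs cont=39.1398 → 39.4007 [stop]  node(7,1) S=55.8946 payoff=29.3354 vs cont=29.0745 → 29.3354 [stop]  node(7,2) S=68.1706 payoff=17.0594 vs cont=16.7985 → 17.0594 [stop]  node(7,3) S=83.1426 payoff=2.0874 vs cont=5.0499 → 5.0499 [wait]  node(7,4) S=101.4030 payoff=0.0000 vs cont=0.0000 → 0.0000 [wait]  node(7,5) S=123.6738 payoff=0.0000 vs cont=0.0000 → 0.0000 [wait]  node(7,6) S=150.8358 payoff=0.0000 vs cont=0.0000 → 0.0000 [wait]  node(7,7) S=183.9634 payoff=0.0000 vs cont=0.0000 → 0.0000 [wait]  ⇒ S*(7)=68.1706
t_6: node(6,0) S=50.6124 payoff=34.6176 vs cont=34.3567 → 34.6176 [stop]  node(6,1) S=61.7282 payoff=23.5018 vs cont=23.2409 → 23.5018 [stop]  node(6,2) S=75.2853 payoff=9.9447 vs cont=11.1328 → 11.1328 [wait]  node(6,3) S=91.8200 payoff=0.0000 vs cont=2.5643 → 2.5643 [wait]  node(6,4) S=111.9861 payoff=0.0000 vs cont=0.0000 → 0.0000 [wait]  node(6,5) S=136.5812 payoff=0.0000 vs cont=0.0000 → 0.0000 [wait]  node(6,6) S=166.5781 payoff=0.0000 vs cont=0.0000 → 0.0000 [wait]  ⇒ S*(6)=61.7282
t_5: node(5,0) S=55.8946 payoff=29.3354 vs cont=29.0745 → 29.3354 [stop]  node(5,1) S=68.1706 payoff=17.0594 vs cont=17.3797 → 17.3797 [wait]  node(5,2) S=83.1426 payoff=2.0874 vs cont=6.9075 → 6.9075 [wait]  node(5,3) S=101.4030 payoff=0.0000 vs cont=1.3022 → 1.3022 [wait]  node(5,4) S=123.6738 payoff=0.0000 vs cont=0.0000 → 0.0000 [wait]  node(5,5) S=150.8358 payoff=0.0000 vs cont=0.0000 → 0.0000 [wait]  ⇒ S*(5)=55.8946
t_4: node(4,0) S=61.7282 payoff=23.5018 vs cont=23.3976 → 23.5018 [stop]  node(4,1) S=75.2853 payoff=9.9447 vs cont=12.2041 → 12.2041 [wait]  node(4,2) S=91.8200 payoff=0.0000 vs cont=4.1446 → 4.1446 [wait]  node(4,3) S=111.9861 payoff=0.0000 vs cont=0.6612 → 0.6612 [wait]  node(4,4) S=136.5812 payoff=0.0000 vs cont=0.0000 → 0.0000 [wait]  ⇒ S*(4)=61.7282
t_3: node(3,0) S=68.1706 payoff=17.0594 vs cont=17.9037 → 17.9037 [wait]  node(3,1) S=83.1426 payoff=2.0874 vs cont=8.2245 → 8.2245 [wait]  node(3,2) S=101.4030 payoff=0.0000 vs cont=2.4280 → 2.4280 [wait]  node(3,3) S=123.6738 payoff=0.0000 vs cont=0.3358 → 0.3358 [wait]  ⇒ S*(3)=-
t_2: node(2,0) S=75.2853 payoff=9.9447 vs cont=13.1144 → 13.1144 [wait]  node(2,1) S=91.8200 payoff=0.0000 vs cont=5.3640 → 5.3640 [wait]  node(2,2) S=111.9861 payoff=0.0000 vs cont=1.3972 → 1.3972 [wait]  ⇒ S*(2)=-
t_1: node(1,0) S=83.1426 payoff=2.0874 vs cont=9.2832 → 9.2832 [wait]  node(1,1) S=101.4030 payoff=0.0000 vs cont=3.4073 → 3.4073 [wait]  ⇒ S*(1)=-
t_0: node(0,0) S=91.8200 payoff=0.0000 vs cont=6.3806 → 6.3806 [wait]  ⇒ S*(0)=-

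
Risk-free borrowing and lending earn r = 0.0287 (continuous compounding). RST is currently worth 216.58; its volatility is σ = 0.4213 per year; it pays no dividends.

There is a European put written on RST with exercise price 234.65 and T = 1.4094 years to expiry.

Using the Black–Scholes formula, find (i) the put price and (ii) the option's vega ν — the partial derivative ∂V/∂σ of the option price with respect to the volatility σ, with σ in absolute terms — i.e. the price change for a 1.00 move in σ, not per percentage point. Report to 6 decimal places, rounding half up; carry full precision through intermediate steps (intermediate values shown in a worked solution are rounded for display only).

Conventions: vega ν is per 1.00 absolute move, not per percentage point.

price = 48.153064
ν = 101.091733

σ√T = 0.4213·√1.4094 = 0.500160
d₁ = (ln(S/K) + (r+σ²/2)T) / (σ√T) = (ln(216.58/234.65) + (0.0287+0.4213²/2)·1.4094) / 0.500160 = (-0.080135 + 0.165530) / 0.500160 = 0.170735
d₂ = d₁ − σ√T = 0.170735 − 0.500160 = -0.329425
e^{−rT} = 0.960357
N(−d₁) = 0.432216,  N(−d₂) = 0.629083
Put price V = K·e^{−rT}·N(−d₂) − S·N(−d₁) = 141.762456 − 93.609392 = 48.153064
φ(d₁) = (1/√(2π))·e^{−d₁²/2} = 0.393170
ν = S·φ(d₁)·√T = 101.091733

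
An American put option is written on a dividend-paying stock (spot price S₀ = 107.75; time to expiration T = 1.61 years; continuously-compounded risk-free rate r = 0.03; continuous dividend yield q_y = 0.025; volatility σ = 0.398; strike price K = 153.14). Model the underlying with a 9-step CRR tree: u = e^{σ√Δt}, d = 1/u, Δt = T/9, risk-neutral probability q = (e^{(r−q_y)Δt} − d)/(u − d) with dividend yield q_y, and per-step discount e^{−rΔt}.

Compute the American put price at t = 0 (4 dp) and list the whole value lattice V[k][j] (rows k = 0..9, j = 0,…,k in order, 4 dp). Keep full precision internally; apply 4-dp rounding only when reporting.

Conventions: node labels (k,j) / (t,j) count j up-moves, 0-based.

price = 52.9993
tree:
52.9993
64.4574 40.2033
76.3598 51.2751 27.7101
88.1126 63.4916 37.5712 16.4886
98.1873 76.1910 49.3648 24.2021 7.6503
106.7011 88.1126 62.5679 34.4833 12.4475 2.1231
113.8958 98.1873 76.1910 47.3490 19.8231 3.9577 0.0000
119.9759 106.7011 88.1126 62.0836 30.6509 7.3775 0.0000 0.0000
125.1140 113.8958 98.1873 76.1910 45.3900 13.7524 0.0000 0.0000 0.0000
129.4561 119.9759 106.7011 88.1126 62.0836 25.6359 0.0000 0.0000 0.0000 0.0000

Δt=0.17889, u=1.18333, d=0.84507, q=0.46066, disc=e^(-rΔt)=0.99465
k=9 terminal: V=max(K-S,0) → 129.4561 119.9759 106.7011 88.1126 62.0836 25.6359 0.0000 0.0000 0.0000 0.0000
k=8: j=0 S=28.0260 intr=125.1140 cont=124.4194 V=125.1140[EX]; j=1 S=39.2442 intr=113.8958 cont=113.2513 V=113.8958[EX]; j=2 S=54.9527 intr=98.1873 cont=97.6128 V=98.1873[EX]; j=3 S=76.9490 intr=76.1910 cont=75.7147 V=76.1910[EX]; j=4 S=107.7500 intr=45.3900 cont=45.0512 V=45.3900[EX]; j=5 S=150.8799 intr=2.2601 cont=13.7524 V=13.7524[hold]; j=6 S=211.2737 intr=0.0000 cont=0.0000 V=0.0000[hold]; j=7 S=295.8417 intr=0.0000 cont=0.0000 V=0.0000[hold]; j=8 S=414.2604 intr=0.0000 cont=0.0000 V=0.0000[hold]
k=7: j=0 S=33.1641 intr=119.9759 cont=119.3042 V=119.9759[EX]; j=1 S=46.4389 intr=106.7011 cont=106.0886 V=106.7011[EX]; j=2 S=65.0274 intr=88.1126 cont=87.5831 V=88.1126[EX]; j=3 S=91.0564 intr=62.0836 cont=61.6703 V=62.0836[EX]; j=4 S=127.5041 intr=25.6359 cont=30.6509 V=30.6509[hold]; j=5 S=178.5412 intr=0.0000 cont=7.3775 V=7.3775[hold]; j=6 S=250.0071 intr=0.0000 cont=0.0000 V=0.0000[hold]; j=7 S=350.0793 intr=0.0000 cont=0.0000 V=0.0000[hold]
k=6: j=0 S=39.2442 intr=113.8958 cont=113.2513 V=113.8958[EX]; j=1 S=54.9527 intr=98.1873 cont=97.6128 V=98.1873[EX]; j=2 S=76.9490 intr=76.1910 cont=75.7147 V=76.1910[EX]; j=3 S=107.7500 intr=45.3900 cont=47.3490 V=47.3490[hold]; j=4 S=150.8799 intr=2.2601 cont=19.8231 V=19.8231[hold]; j=5 S=211.2737 intr=0.0000 cont=3.9577 V=3.9577[hold]; j=6 S=295.8417 intr=0.0000 cont=0.0000 V=0.0000[hold]
k=5: j=0 S=46.4389 intr=106.7011 cont=106.0886 V=106.7011[EX]; j=1 S=65.0274 intr=88.1126 cont=87.5831 V=88.1126[EX]; j=2 S=91.0564 intr=62.0836 cont=62.5679 V=62.5679[hold]; j=3 S=127.5041 intr=25.6359 cont=34.4833 V=34.4833[hold]; j=4 S=178.5412 intr=0.0000 cont=12.4475 V=12.4475[hold]; j=5 S=250.0071 intr=0.0000 cont=2.1231 V=2.1231[hold]
k=4: j=0 S=54.9527 intr=98.1873 cont=97.6128 V=98.1873[EX]; j=1 S=76.9490 intr=76.1910 cont=75.9366 V=76.1910[EX]; j=2 S=107.7500 intr=45.3900 cont=49.3648 V=49.3648[hold]; j=3 S=150.8799 intr=2.2601 cont=24.2021 V=24.2021[hold]; j=4 S=211.2737 intr=0.0000 cont=7.6503 V=7.6503[hold]
k=3: j=0 S=65.0274 intr=88.1126 cont=87.5831 V=88.1126[EX]; j=1 S=91.0564 intr=62.0836 cont=63.4916 V=63.4916[hold]; j=2 S=127.5041 intr=25.6359 cont=37.5712 V=37.5712[hold]; j=3 S=178.5412 intr=0.0000 cont=16.4886 V=16.4886[hold]
k=2: j=0 S=76.9490 intr=76.1910 cont=76.3598 V=76.3598[hold]; j=1 S=107.7500 intr=45.3900 cont=51.2751 V=51.2751[hold]; j=2 S=150.8799 intr=2.2601 cont=27.7101 V=27.7101[hold]
k=1: j=0 S=91.0564 intr=62.0836 cont=64.4574 V=64.4574[hold]; j=1 S=127.5041 intr=25.6359 cont=40.2033 V=40.2033[hold]
k=0: j=0 S=107.7500 intr=45.3900 cont=52.9993 V=52.9993[hold]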